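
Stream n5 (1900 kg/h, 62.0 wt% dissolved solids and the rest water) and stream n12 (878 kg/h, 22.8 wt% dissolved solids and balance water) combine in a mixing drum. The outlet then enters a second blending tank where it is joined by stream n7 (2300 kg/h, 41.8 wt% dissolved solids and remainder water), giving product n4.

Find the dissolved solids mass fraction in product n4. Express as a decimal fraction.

0.461

Overall, product flow = 5078 kg/h.
dissolved solids in = 1900×0.620 + 878×0.228 + 2300×0.418 = 2339.6 kg/h.
dissolved solids fraction in n4 = 0.461.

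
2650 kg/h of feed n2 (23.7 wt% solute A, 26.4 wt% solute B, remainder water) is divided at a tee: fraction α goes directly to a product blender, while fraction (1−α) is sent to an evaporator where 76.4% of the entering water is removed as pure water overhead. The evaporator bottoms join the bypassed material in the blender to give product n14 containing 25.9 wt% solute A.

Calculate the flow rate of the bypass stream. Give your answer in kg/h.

All 2650×0.237 = 628.05 kg/h of solute A reaches n14, so n14 = 628.05/0.259 = 2424.9 kg/h and vapour = 225.1 kg/h.
The evaporator receives (1−α)·2650 of feed at 0.499 water and removes 0.764 of that water:
0.764×0.499×(1−α)×2650 = 225.1
(1−α) = 225.1/1010.3 = 0.2228;  α = 0.7772.
Bypass flow = 0.7772×2650 = 2059.6 kg/h.

2060 kg/h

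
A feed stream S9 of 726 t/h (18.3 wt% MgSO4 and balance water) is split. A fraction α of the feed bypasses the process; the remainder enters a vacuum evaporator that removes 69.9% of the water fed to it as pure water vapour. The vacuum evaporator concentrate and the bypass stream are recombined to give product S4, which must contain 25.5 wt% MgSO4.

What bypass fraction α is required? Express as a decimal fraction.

All 726×0.183 = 132.86 t/h of MgSO4 reaches S4, so S4 = 132.86/0.255 = 521.01 t/h and vapour = 204.99 t/h.
The evaporator receives (1−α)·726 of feed at 0.817 water and removes 0.699 of that water:
0.699×0.817×(1−α)×726 = 204.99
(1−α) = 204.99/414.61 = 0.4944;  α = 0.5056.

0.506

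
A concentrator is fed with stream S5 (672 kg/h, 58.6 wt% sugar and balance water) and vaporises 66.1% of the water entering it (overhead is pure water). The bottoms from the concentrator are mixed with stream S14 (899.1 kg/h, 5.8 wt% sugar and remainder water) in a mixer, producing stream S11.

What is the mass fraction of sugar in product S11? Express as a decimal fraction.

0.3215

Vapour removed = 0.661×0.414×672 = 183.9 kg/h; concentrate = 488.1 kg/h.
sugar reaching the mixer = 393.79 (from concentrate) + 899.1×0.058 = 445.94 kg/h.
Product flow = 488.1 + 899.1 = 1387.2 kg/h; sugar fraction = 0.3215.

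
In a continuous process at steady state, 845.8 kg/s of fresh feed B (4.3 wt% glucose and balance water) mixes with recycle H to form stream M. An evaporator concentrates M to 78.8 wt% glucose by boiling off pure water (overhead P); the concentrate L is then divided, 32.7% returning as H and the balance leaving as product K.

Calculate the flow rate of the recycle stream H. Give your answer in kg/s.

Overall glucose balance (none leaves overhead): glucose in fresh feed = glucose in product, i.e. 845.8×0.043 = (1−0.327)·L·0.788.
L = 36.369/(0.788×0.673) = 68.58 kg/s.
Recycle H = 0.327×68.58 = 22.426 kg/s.

22.43 kg/s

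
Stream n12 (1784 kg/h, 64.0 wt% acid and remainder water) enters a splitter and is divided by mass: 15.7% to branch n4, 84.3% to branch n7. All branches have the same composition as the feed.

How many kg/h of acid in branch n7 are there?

Branch n7 total = 0.843×1784 = 1503.9 kg/h.
acid in n7 = 0.640×1503.9 = 962.5 kg/h.

962.5 kg/h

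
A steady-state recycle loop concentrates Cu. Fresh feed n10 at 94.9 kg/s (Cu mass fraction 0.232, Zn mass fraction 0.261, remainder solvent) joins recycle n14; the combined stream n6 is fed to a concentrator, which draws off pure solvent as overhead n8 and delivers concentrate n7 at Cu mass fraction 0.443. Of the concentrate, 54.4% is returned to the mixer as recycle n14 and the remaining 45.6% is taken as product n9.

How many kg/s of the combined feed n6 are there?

154.2 kg/s

Overall Cu balance (none leaves overhead): Cu in fresh feed = Cu in product, i.e. 94.9×0.232 = (1−0.544)·n7·0.443.
n7 = 22.017/(0.443×0.456) = 108.99 kg/s.
Recycle n14 = 0.544×108.99 = 59.29 kg/s.
Combined feed n6 = 94.9 + 59.29 = 154.19 kg/s.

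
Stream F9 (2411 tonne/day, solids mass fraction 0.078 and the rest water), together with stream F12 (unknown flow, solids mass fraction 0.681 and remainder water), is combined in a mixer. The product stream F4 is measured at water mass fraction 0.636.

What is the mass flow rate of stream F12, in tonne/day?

Let F12 be the unknown flow. Total out = 2411 + F12.
water balance: 2222.9 + 0.319·F12 = 0.636·(2411 + F12)
(0.319 − 0.636)·F12 = 0.636×2411 − 2222.9 = -689.55
F12 = -689.55 / -0.317 = 2175.2 tonne/day

2175 tonne/day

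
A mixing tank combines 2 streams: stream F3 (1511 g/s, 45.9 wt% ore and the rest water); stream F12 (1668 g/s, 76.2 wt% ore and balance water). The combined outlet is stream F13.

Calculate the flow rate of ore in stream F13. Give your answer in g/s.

ore out = ore in = 1511×0.459 + 1668×0.762 = 1964.6 g/s.

1965 g/s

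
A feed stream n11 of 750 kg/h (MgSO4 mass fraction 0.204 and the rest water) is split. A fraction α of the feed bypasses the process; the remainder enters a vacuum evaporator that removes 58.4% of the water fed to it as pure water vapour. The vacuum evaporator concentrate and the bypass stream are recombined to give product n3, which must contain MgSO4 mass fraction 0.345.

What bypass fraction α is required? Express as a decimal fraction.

0.121

All 750×0.204 = 153 kg/h of MgSO4 reaches n3, so n3 = 153/0.345 = 443.48 kg/h and vapour = 306.52 kg/h.
The evaporator receives (1−α)·750 of feed at 0.796 water and removes 0.584 of that water:
0.584×0.796×(1−α)×750 = 306.52
(1−α) = 306.52/348.65 = 0.8792;  α = 0.1208.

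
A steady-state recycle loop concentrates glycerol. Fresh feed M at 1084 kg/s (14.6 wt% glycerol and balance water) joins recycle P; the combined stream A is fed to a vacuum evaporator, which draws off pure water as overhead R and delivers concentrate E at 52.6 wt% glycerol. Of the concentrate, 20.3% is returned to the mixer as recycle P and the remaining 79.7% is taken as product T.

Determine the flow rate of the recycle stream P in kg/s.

Overall glycerol balance (none leaves overhead): glycerol in fresh feed = glycerol in product, i.e. 1084×0.146 = (1−0.203)·E·0.526.
E = 158.26/(0.526×0.797) = 377.52 kg/s.
Recycle P = 0.203×377.52 = 76.636 kg/s.

76.64 kg/s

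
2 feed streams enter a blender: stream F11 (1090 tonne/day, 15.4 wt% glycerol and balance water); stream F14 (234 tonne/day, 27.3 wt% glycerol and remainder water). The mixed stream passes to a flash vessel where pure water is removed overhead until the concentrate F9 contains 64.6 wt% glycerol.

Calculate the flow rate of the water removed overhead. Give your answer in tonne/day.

965.3 tonne/day

glycerol entering = 1090×0.154 + 234×0.273 = 231.74 tonne/day.
All glycerol reports to F9, so F9 = 231.74/0.646 = 358.73 tonne/day.
Total feed = 1324 tonne/day; overhead = 1324 − 358.73 = 965.27 tonne/day.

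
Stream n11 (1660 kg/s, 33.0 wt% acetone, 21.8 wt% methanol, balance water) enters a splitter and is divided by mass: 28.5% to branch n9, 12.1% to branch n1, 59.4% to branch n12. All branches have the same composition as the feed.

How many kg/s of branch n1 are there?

200.9 kg/s

Branch n1 flow = 0.121×1660 = 200.86 kg/s.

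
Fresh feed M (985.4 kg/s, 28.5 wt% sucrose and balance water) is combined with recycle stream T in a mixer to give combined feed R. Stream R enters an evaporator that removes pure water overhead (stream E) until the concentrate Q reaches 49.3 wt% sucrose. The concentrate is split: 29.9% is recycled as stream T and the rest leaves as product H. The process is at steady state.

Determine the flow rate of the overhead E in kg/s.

Overall sucrose balance (none leaves overhead): sucrose in fresh feed = sucrose in product, i.e. 985.4×0.285 = (1−0.299)·Q·0.493.
Q = 280.84/(0.493×0.701) = 812.63 kg/s.
Recycle T = 0.299×812.63 = 242.98 kg/s.
Combined feed R = 985.4 + 242.98 = 1228.4 kg/s.
Overhead E = R − Q = 1228.4 − 812.63 = 415.75 kg/s.

415.7 kg/s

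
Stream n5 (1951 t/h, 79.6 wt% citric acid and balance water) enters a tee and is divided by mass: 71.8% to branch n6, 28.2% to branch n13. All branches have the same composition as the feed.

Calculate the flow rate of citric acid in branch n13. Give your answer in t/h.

Branch n13 total = 0.282×1951 = 550.18 t/h.
citric acid in n13 = 0.796×550.18 = 437.94 t/h.

437.9 t/h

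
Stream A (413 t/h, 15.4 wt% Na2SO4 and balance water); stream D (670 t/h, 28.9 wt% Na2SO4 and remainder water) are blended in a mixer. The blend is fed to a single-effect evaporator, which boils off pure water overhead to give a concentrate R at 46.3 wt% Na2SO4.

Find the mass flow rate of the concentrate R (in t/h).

555.6 t/h

Na2SO4 entering = 413×0.154 + 670×0.289 = 257.23 t/h.
All Na2SO4 reports to R, so R = 257.23/0.463 = 555.58 t/h.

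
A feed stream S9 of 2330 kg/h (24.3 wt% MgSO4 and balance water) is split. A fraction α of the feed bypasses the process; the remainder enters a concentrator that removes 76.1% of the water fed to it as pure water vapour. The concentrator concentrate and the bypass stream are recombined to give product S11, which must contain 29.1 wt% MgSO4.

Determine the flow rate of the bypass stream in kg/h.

1663 kg/h

All 2330×0.243 = 566.19 kg/h of MgSO4 reaches S11, so S11 = 566.19/0.291 = 1945.7 kg/h and vapour = 384.33 kg/h.
The evaporator receives (1−α)·2330 of feed at 0.757 water and removes 0.761 of that water:
0.761×0.757×(1−α)×2330 = 384.33
(1−α) = 384.33/1342.3 = 0.2863;  α = 0.7137.
Bypass flow = 0.7137×2330 = 1662.8 kg/h.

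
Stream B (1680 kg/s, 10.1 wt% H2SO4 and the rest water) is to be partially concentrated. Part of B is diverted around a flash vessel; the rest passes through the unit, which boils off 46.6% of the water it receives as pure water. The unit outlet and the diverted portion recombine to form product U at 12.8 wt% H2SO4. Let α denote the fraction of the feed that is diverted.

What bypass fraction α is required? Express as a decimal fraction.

0.496

All 1680×0.101 = 169.68 kg/s of H2SO4 reaches U, so U = 169.68/0.128 = 1325.6 kg/s and vapour = 354.38 kg/s.
The evaporator receives (1−α)·1680 of feed at 0.899 water and removes 0.466 of that water:
0.466×0.899×(1−α)×1680 = 354.38
(1−α) = 354.38/703.81 = 0.5035;  α = 0.4965.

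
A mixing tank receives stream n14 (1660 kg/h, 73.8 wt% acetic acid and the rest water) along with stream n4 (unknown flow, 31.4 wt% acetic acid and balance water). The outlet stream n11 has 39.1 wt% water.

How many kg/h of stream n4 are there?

725.9 kg/h

Let n4 be the unknown flow. Total out = 1660 + n4.
water balance: 434.92 + 0.686·n4 = 0.391·(1660 + n4)
(0.686 − 0.391)·n4 = 0.391×1660 − 434.92 = 214.14
n4 = 214.14 / 0.295 = 725.9 kg/h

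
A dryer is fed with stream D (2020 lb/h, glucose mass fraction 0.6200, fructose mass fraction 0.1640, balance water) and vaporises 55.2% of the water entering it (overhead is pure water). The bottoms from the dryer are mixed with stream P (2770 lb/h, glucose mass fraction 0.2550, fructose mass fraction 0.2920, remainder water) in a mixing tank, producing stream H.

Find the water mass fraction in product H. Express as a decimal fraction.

0.3188

Vapour removed = 0.552×0.216×2020 = 240.85 lb/h; concentrate = 1779.2 lb/h.
water reaching the mixer = 195.47 (from concentrate) + 2770×0.453 = 1450.3 lb/h.
Product flow = 1779.2 + 2770 = 4549.2 lb/h; water fraction = 0.3188.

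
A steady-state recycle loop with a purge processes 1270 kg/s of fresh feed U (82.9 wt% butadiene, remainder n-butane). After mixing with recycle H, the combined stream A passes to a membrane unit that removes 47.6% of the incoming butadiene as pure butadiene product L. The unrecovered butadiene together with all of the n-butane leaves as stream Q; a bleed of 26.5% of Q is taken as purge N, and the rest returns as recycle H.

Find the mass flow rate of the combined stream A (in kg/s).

n-butane enters only via U and leaves only via the purge: 1270×0.171 = 0.265×(n-butane in Q), and the membrane unit passes all n-butane, so n-butane in A = n-butane in Q = 819.51 kg/s.
butadiene in A: m_A = 1270×0.829 + (1−0.265)·(1−0.476)·m_A, so m_A = 1052.8/0.6149 = 1712.3 kg/s.
A = 1712.3 + 819.51 = 2531.8 kg/s.

2532 kg/s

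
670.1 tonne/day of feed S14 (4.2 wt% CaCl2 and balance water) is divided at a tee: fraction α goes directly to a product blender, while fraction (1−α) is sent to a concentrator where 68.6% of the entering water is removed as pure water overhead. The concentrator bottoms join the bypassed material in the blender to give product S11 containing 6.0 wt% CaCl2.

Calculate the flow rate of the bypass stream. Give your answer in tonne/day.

364.2 tonne/day

All 670.1×0.042 = 28.144 tonne/day of CaCl2 reaches S11, so S11 = 28.144/0.060 = 469.07 tonne/day and vapour = 201.03 tonne/day.
The evaporator receives (1−α)·670.1 of feed at 0.958 water and removes 0.686 of that water:
0.686×0.958×(1−α)×670.1 = 201.03
(1−α) = 201.03/440.38 = 0.4565;  α = 0.5435.
Bypass flow = 0.5435×670.1 = 364.21 tonne/day.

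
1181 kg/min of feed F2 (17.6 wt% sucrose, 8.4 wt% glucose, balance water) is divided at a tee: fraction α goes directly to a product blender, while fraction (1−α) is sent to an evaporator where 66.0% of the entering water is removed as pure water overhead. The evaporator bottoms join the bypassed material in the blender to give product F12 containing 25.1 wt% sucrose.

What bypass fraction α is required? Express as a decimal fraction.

0.388

All 1181×0.176 = 207.86 kg/min of sucrose reaches F12, so F12 = 207.86/0.251 = 828.11 kg/min and vapour = 352.89 kg/min.
The evaporator receives (1−α)·1181 of feed at 0.740 water and removes 0.660 of that water:
0.660×0.740×(1−α)×1181 = 352.89
(1−α) = 352.89/576.8 = 0.6118;  α = 0.3882.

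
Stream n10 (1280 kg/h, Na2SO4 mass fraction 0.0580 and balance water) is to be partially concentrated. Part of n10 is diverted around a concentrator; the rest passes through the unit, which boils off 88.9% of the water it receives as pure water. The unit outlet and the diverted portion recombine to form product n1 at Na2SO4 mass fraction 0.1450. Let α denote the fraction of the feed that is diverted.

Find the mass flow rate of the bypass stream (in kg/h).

All 1280×0.058 = 74.24 kg/h of Na2SO4 reaches n1, so n1 = 74.24/0.145 = 512 kg/h and vapour = 768 kg/h.
The evaporator receives (1−α)·1280 of feed at 0.942 water and removes 0.889 of that water:
0.889×0.942×(1−α)×1280 = 768
(1−α) = 768/1071.9 = 0.7165;  α = 0.2835.
Bypass flow = 0.2835×1280 = 362.92 kg/h.

362.9 kg/h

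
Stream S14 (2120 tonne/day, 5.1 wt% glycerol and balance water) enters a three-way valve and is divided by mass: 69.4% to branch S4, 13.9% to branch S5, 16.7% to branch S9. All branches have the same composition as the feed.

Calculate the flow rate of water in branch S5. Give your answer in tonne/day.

Branch S5 total = 0.139×2120 = 294.68 tonne/day.
water in S5 = 0.949×294.68 = 279.65 tonne/day.

279.7 tonne/day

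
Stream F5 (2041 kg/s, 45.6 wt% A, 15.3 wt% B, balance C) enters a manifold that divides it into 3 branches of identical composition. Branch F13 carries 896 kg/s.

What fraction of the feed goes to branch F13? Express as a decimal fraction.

Fraction to F13 = 896/2041 = 0.4390.

0.439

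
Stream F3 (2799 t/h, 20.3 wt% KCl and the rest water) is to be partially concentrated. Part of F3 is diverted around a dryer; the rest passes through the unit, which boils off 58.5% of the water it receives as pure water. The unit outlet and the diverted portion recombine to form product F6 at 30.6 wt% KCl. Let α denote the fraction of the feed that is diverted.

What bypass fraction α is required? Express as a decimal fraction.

0.278

All 2799×0.203 = 568.2 t/h of KCl reaches F6, so F6 = 568.2/0.306 = 1856.9 t/h and vapour = 942.15 t/h.
The evaporator receives (1−α)·2799 of feed at 0.797 water and removes 0.585 of that water:
0.585×0.797×(1−α)×2799 = 942.15
(1−α) = 942.15/1305 = 0.7219;  α = 0.2781.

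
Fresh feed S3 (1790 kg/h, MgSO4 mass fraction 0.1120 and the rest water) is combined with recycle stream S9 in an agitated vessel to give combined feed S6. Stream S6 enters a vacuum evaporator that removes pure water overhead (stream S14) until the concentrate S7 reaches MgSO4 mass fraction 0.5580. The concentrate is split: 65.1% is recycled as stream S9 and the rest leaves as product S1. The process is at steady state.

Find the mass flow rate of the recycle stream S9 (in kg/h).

Overall MgSO4 balance (none leaves overhead): MgSO4 in fresh feed = MgSO4 in product, i.e. 1790×0.112 = (1−0.651)·S7·0.558.
S7 = 200.48/(0.558×0.349) = 1029.5 kg/h.
Recycle S9 = 0.651×1029.5 = 670.18 kg/h.

670.2 kg/h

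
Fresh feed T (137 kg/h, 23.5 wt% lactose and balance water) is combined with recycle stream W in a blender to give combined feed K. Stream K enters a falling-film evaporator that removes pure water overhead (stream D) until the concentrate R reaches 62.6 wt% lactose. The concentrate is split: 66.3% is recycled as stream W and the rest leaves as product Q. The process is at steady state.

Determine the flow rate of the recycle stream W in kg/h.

Overall lactose balance (none leaves overhead): lactose in fresh feed = lactose in product, i.e. 137×0.235 = (1−0.663)·R·0.626.
R = 32.195/(0.626×0.337) = 152.61 kg/h.
Recycle W = 0.663×152.61 = 101.18 kg/h.

101.2 kg/h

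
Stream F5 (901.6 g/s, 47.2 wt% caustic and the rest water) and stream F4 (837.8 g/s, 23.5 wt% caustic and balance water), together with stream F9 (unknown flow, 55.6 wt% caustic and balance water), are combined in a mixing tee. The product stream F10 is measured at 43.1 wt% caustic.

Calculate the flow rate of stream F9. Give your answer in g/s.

1018 g/s

Let F9 be the unknown flow. Total out = 1739.4 + F9.
caustic balance: 622.44 + 0.556·F9 = 0.431·(1739.4 + F9)
(0.556 − 0.431)·F9 = 0.431×1739.4 − 622.44 = 127.24
F9 = 127.24 / 0.125 = 1017.9 g/s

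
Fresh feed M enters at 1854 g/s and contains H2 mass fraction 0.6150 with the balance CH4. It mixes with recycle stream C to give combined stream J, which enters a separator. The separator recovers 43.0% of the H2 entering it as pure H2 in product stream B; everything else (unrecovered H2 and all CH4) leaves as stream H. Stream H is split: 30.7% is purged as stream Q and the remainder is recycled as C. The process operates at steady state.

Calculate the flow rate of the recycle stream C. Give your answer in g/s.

CH4 enters only via M and leaves only via the purge: 1854×0.385 = 0.307×(CH4 in H), and the separator passes all CH4, so CH4 in J = CH4 in H = 2325 g/s.
H2 in J: m_A = 1854×0.615 + (1−0.307)·(1−0.430)·m_A, so m_A = 1140.2/0.6050 = 1884.7 g/s.
H = (1−0.430)×1884.7 + 2325 = 3399.3 g/s.
Recycle C = (1−0.307)×3399.3 = 2355.7 g/s.

2356 g/s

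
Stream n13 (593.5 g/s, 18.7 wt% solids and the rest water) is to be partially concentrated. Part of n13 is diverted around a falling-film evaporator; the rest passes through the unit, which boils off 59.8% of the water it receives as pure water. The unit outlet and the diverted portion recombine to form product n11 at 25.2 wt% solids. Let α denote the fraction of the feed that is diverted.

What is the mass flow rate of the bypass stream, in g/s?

All 593.5×0.187 = 110.98 g/s of solids reaches n11, so n11 = 110.98/0.252 = 440.41 g/s and vapour = 153.09 g/s.
The evaporator receives (1−α)·593.5 of feed at 0.813 water and removes 0.598 of that water:
0.598×0.813×(1−α)×593.5 = 153.09
(1−α) = 153.09/288.54 = 0.5305;  α = 0.4695.
Bypass flow = 0.4695×593.5 = 278.62 g/s.

278.6 g/s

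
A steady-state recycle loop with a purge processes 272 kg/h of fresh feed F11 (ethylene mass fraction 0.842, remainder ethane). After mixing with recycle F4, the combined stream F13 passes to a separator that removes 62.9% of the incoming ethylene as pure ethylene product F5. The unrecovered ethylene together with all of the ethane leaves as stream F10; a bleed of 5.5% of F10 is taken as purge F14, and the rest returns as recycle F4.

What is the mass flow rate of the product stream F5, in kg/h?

221.8 kg/h

ethylene in F13: m_A = 272×0.842 + (1−0.055)·(1−0.629)·m_A, so m_A = 229.02/0.6494 = 352.67 kg/h.
Product F5 = 0.629×352.67 = 221.83 kg/h.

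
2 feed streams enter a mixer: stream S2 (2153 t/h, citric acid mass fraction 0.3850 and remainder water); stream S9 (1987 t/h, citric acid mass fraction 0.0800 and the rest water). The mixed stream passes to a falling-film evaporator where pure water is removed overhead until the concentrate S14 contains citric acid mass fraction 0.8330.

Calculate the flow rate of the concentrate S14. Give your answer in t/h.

citric acid entering = 2153×0.385 + 1987×0.080 = 987.87 t/h.
All citric acid reports to S14, so S14 = 987.87/0.833 = 1185.9 t/h.

1186 t/h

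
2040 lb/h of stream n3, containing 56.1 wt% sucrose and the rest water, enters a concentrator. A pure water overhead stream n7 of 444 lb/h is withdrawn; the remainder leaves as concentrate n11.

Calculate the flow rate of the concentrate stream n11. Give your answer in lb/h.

Concentrate = 2040 − 444 = 1596 lb/h.

1596 lb/h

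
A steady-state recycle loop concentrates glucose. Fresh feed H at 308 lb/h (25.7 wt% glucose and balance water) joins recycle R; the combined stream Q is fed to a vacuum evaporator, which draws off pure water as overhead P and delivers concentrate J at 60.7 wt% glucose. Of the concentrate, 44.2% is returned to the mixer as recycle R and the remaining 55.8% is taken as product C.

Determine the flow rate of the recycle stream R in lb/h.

103.3 lb/h

Overall glucose balance (none leaves overhead): glucose in fresh feed = glucose in product, i.e. 308×0.257 = (1−0.442)·J·0.607.
J = 79.156/(0.607×0.558) = 233.7 lb/h.
Recycle R = 0.442×233.7 = 103.3 lb/h.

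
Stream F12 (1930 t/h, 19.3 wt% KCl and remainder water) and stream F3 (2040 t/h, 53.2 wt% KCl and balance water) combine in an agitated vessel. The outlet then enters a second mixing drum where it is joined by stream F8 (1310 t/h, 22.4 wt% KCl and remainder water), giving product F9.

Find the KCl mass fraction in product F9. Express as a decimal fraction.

0.3317

Overall, product flow = 5280 t/h.
KCl in = 1930×0.193 + 2040×0.532 + 1310×0.224 = 1751.2 t/h.
KCl fraction in F9 = 0.3317.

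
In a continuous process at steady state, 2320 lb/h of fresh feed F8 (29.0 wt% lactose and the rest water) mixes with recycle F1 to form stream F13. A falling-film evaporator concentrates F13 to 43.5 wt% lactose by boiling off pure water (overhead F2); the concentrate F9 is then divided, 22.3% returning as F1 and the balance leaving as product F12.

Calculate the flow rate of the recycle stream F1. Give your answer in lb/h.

443.9 lb/h

Overall lactose balance (none leaves overhead): lactose in fresh feed = lactose in product, i.e. 2320×0.290 = (1−0.223)·F9·0.435.
F9 = 672.8/(0.435×0.777) = 1990.6 lb/h.
Recycle F1 = 0.223×1990.6 = 443.9 lb/h.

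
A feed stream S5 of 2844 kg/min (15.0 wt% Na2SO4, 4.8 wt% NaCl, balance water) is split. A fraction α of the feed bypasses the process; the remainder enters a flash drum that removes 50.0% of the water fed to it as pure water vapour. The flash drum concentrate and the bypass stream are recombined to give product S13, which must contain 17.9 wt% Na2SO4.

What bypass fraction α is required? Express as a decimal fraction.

All 2844×0.150 = 426.6 kg/min of Na2SO4 reaches S13, so S13 = 426.6/0.179 = 2383.2 kg/min and vapour = 460.76 kg/min.
The evaporator receives (1−α)·2844 of feed at 0.802 water and removes 0.500 of that water:
0.500×0.802×(1−α)×2844 = 460.76
(1−α) = 460.76/1140.4 = 0.4040;  α = 0.5960.

0.596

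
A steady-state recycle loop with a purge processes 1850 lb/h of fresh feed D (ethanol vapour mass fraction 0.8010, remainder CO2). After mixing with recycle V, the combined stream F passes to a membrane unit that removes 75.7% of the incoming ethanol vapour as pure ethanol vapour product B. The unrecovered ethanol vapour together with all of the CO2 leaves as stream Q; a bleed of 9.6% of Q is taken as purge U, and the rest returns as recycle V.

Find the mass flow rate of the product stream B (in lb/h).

1438 lb/h

ethanol vapour in F: m_A = 1850×0.801 + (1−0.096)·(1−0.757)·m_A, so m_A = 1481.9/0.7803 = 1899 lb/h.
Product B = 0.757×1899 = 1437.5 lb/h.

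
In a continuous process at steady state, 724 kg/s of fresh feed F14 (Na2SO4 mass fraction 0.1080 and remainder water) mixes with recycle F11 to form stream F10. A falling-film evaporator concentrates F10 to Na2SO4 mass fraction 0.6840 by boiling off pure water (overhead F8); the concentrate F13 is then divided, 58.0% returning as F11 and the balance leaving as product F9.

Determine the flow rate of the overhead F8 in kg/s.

Overall Na2SO4 balance (none leaves overhead): Na2SO4 in fresh feed = Na2SO4 in product, i.e. 724×0.108 = (1−0.580)·F13·0.684.
F13 = 78.192/(0.684×0.420) = 272.18 kg/s.
Recycle F11 = 0.580×272.18 = 157.86 kg/s.
Combined feed F10 = 724 + 157.86 = 881.86 kg/s.
Overhead F8 = F10 − F13 = 881.86 − 272.18 = 609.68 kg/s.

609.7 kg/s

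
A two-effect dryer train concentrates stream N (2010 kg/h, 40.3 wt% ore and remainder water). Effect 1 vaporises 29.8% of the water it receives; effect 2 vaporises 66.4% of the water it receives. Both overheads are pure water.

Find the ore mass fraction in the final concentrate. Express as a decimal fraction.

0.741

water in feed = 2010×0.597 = 1200 kg/h.
After stage 1: water left = (1−0.298)×1200 = 842.38; stream total = 1652.4 kg/h.
After stage 2: water left = (1−0.664)×842.38 = 283.04; final concentrate = 1093.1 kg/h.
ore fraction = 810.03/1093.1 = 0.741.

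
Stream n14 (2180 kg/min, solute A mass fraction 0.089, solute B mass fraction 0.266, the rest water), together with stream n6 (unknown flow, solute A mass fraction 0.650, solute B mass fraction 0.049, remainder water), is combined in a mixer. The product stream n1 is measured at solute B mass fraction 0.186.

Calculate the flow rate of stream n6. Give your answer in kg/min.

1273 kg/min

Let n6 be the unknown flow. Total out = 2180 + n6.
solute B balance: 579.88 + 0.049·n6 = 0.186·(2180 + n6)
(0.049 − 0.186)·n6 = 0.186×2180 − 579.88 = -174.4
n6 = -174.4 / -0.137 = 1273 kg/min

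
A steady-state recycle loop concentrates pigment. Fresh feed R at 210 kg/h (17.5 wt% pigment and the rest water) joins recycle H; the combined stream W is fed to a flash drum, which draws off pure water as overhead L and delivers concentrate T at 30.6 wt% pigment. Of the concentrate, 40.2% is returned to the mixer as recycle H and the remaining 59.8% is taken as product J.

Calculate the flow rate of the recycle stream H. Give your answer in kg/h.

Overall pigment balance (none leaves overhead): pigment in fresh feed = pigment in product, i.e. 210×0.175 = (1−0.402)·T·0.306.
T = 36.75/(0.306×0.598) = 200.83 kg/h.
Recycle H = 0.402×200.83 = 80.735 kg/h.

80.73 kg/h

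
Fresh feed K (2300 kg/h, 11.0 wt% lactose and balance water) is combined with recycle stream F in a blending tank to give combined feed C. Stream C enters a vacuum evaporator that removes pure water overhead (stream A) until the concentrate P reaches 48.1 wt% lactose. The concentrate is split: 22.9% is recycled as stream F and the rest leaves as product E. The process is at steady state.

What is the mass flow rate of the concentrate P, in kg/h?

682.2 kg/h

Overall lactose balance (none leaves overhead): lactose in fresh feed = lactose in product, i.e. 2300×0.110 = (1−0.229)·P·0.481.
P = 253/(0.481×0.771) = 682.21 kg/h.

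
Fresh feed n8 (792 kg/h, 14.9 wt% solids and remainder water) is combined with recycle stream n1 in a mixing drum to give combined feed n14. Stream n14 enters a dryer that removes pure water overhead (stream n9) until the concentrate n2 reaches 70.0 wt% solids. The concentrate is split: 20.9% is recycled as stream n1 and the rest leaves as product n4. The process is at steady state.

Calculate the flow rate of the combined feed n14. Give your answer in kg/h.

Overall solids balance (none leaves overhead): solids in fresh feed = solids in product, i.e. 792×0.149 = (1−0.209)·n2·0.700.
n2 = 118.01/(0.700×0.791) = 213.13 kg/h.
Recycle n1 = 0.209×213.13 = 44.543 kg/h.
Combined feed n14 = 792 + 44.543 = 836.54 kg/h.

836.5 kg/h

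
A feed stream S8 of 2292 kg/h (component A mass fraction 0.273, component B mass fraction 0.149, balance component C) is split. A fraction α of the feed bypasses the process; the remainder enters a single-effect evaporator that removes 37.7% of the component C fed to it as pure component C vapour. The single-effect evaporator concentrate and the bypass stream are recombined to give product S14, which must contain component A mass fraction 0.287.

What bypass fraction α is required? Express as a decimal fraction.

All 2292×0.273 = 625.72 kg/h of component A reaches S14, so S14 = 625.72/0.287 = 2180.2 kg/h and vapour = 111.8 kg/h.
The evaporator receives (1−α)·2292 of feed at 0.578 component C and removes 0.377 of that component C:
0.377×0.578×(1−α)×2292 = 111.8
(1−α) = 111.8/499.44 = 0.2239;  α = 0.7761.

0.776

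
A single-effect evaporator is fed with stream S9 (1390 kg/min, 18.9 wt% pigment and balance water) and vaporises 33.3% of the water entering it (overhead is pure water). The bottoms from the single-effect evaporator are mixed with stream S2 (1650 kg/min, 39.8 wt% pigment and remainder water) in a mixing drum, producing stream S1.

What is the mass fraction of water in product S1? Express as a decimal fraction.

0.655

Vapour removed = 0.333×0.811×1390 = 375.39 kg/min; concentrate = 1014.6 kg/min.
water reaching the mixer = 751.9 (from concentrate) + 1650×0.602 = 1745.2 kg/min.
Product flow = 1014.6 + 1650 = 2664.6 kg/min; water fraction = 0.655.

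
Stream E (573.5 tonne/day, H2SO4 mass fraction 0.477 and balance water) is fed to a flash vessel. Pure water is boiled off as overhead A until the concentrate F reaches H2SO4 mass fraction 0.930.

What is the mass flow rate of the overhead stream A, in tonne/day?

279.4 tonne/day

H2SO4 is conserved: 573.5×0.477 = 273.56 tonne/day all reports to the concentrate.
Concentrate = 273.56/(target fraction) = 294.15 tonne/day.
Overhead = 573.5 − 294.15 = 279.35 tonne/day.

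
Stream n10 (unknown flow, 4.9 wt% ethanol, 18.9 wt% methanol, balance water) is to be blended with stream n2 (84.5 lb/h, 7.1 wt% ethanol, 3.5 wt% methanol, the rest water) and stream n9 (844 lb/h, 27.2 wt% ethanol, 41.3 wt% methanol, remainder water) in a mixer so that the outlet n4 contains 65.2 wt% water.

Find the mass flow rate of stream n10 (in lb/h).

2400 lb/h

Let n10 be the unknown flow. Total out = 928.5 + n10.
water balance: 341.4 + 0.762·n10 = 0.652·(928.5 + n10)
(0.762 − 0.652)·n10 = 0.652×928.5 − 341.4 = 263.98
n10 = 263.98 / 0.110 = 2399.8 lb/h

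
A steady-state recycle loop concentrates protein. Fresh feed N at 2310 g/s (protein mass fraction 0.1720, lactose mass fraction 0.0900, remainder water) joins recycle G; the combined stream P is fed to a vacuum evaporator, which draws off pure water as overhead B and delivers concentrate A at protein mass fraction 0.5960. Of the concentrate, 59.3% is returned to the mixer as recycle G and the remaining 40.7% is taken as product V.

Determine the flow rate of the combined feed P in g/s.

Overall protein balance (none leaves overhead): protein in fresh feed = protein in product, i.e. 2310×0.172 = (1−0.593)·A·0.596.
A = 397.32/(0.596×0.407) = 1637.9 g/s.
Recycle G = 0.593×1637.9 = 971.3 g/s.
Combined feed P = 2310 + 971.3 = 3281.3 g/s.

3281 g/s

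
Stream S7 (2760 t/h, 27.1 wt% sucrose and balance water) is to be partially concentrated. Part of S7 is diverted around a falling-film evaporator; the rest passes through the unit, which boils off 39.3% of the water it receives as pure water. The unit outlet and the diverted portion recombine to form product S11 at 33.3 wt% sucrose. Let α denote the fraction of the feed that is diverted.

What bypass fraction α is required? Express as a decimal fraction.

All 2760×0.271 = 747.96 t/h of sucrose reaches S11, so S11 = 747.96/0.333 = 2246.1 t/h and vapour = 513.87 t/h.
The evaporator receives (1−α)·2760 of feed at 0.729 water and removes 0.393 of that water:
0.393×0.729×(1−α)×2760 = 513.87
(1−α) = 513.87/790.73 = 0.6499;  α = 0.3501.

0.350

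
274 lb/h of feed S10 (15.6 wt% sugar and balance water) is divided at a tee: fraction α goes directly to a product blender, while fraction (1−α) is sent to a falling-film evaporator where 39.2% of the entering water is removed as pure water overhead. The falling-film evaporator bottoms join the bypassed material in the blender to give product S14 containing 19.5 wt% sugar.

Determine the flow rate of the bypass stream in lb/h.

All 274×0.156 = 42.744 lb/h of sugar reaches S14, so S14 = 42.744/0.195 = 219.2 lb/h and vapour = 54.8 lb/h.
The evaporator receives (1−α)·274 of feed at 0.844 water and removes 0.392 of that water:
0.392×0.844×(1−α)×274 = 54.8
(1−α) = 54.8/90.652 = 0.6045;  α = 0.3955.
Bypass flow = 0.3955×274 = 108.37 lb/h.

108.4 lb/h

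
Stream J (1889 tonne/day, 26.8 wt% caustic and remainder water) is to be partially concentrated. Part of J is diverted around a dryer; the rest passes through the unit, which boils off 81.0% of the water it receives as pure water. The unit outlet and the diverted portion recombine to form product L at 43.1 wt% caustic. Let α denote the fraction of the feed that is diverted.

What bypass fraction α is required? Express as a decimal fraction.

0.362

All 1889×0.268 = 506.25 tonne/day of caustic reaches L, so L = 506.25/0.431 = 1174.6 tonne/day and vapour = 714.4 tonne/day.
The evaporator receives (1−α)·1889 of feed at 0.732 water and removes 0.810 of that water:
0.810×0.732×(1−α)×1889 = 714.4
(1−α) = 714.4/1120 = 0.6378;  α = 0.3622.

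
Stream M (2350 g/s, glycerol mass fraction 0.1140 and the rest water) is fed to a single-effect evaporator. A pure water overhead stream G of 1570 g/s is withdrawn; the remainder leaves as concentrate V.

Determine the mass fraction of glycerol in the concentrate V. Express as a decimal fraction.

glycerol is not removed: 2350×0.114 = 267.9 g/s of glycerol enters V.
Concentrate = 2350 − 1570 = 780 g/s.
Mass fraction = 267.9/780 = 0.3435.

0.3435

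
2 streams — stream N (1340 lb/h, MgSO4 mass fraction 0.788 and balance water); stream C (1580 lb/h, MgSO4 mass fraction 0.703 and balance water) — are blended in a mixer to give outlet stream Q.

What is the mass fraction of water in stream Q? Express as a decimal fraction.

Total flow out = 1340 + 1580 = 2920 lb/h.
water in = 1340×0.212 + 1580×0.297 = 753.34 lb/h.
water mass fraction in Q = 753.34/2920 = 0.258.

0.258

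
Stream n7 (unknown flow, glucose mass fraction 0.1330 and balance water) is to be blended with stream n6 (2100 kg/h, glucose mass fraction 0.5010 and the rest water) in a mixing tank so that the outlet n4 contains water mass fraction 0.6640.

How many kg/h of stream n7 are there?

1707 kg/h

Let n7 be the unknown flow. Total out = 2100 + n7.
water balance: 1047.9 + 0.867·n7 = 0.664·(2100 + n7)
(0.867 − 0.664)·n7 = 0.664×2100 − 1047.9 = 346.5
n7 = 346.5 / 0.203 = 1706.9 kg/h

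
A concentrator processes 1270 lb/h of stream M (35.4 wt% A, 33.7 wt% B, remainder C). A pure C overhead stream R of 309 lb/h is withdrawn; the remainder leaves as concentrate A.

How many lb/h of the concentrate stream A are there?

961 lb/h

Concentrate = 1270 − 309 = 961 lb/h.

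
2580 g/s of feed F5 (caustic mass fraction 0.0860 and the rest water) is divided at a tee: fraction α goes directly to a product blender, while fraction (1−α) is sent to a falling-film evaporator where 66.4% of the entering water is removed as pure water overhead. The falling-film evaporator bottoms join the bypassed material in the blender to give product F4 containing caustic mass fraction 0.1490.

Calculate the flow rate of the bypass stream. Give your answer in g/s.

782.5 g/s

All 2580×0.086 = 221.88 g/s of caustic reaches F4, so F4 = 221.88/0.149 = 1489.1 g/s and vapour = 1090.9 g/s.
The evaporator receives (1−α)·2580 of feed at 0.914 water and removes 0.664 of that water:
0.664×0.914×(1−α)×2580 = 1090.9
(1−α) = 1090.9/1565.8 = 0.6967;  α = 0.3033.
Bypass flow = 0.3033×2580 = 782.54 g/s.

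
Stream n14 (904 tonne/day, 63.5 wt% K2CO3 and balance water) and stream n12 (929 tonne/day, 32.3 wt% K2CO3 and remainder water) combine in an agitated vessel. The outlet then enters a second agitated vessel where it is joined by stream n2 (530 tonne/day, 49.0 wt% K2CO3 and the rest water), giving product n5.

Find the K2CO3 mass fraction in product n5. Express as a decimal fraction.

Overall, product flow = 2363 tonne/day.
K2CO3 in = 904×0.635 + 929×0.323 + 530×0.490 = 1133.8 tonne/day.
K2CO3 fraction in n5 = 0.480.

0.480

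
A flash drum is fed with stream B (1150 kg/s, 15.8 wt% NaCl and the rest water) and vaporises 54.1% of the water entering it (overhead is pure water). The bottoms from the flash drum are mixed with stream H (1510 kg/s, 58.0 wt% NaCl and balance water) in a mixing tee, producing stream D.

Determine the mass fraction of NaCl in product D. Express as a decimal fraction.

Vapour removed = 0.541×0.842×1150 = 523.85 kg/s; concentrate = 626.15 kg/s.
NaCl reaching the mixer = 181.7 (from concentrate) + 1510×0.580 = 1057.5 kg/s.
Product flow = 626.15 + 1510 = 2136.1 kg/s; NaCl fraction = 0.495.

0.495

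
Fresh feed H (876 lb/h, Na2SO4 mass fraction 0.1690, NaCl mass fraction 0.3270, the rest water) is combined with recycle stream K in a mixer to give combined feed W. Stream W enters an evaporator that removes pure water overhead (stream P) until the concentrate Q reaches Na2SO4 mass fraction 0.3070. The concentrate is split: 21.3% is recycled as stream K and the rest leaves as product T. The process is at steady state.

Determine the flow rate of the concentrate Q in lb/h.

612.7 lb/h

Overall Na2SO4 balance (none leaves overhead): Na2SO4 in fresh feed = Na2SO4 in product, i.e. 876×0.169 = (1−0.213)·Q·0.307.
Q = 148.04/(0.307×0.787) = 612.74 lb/h.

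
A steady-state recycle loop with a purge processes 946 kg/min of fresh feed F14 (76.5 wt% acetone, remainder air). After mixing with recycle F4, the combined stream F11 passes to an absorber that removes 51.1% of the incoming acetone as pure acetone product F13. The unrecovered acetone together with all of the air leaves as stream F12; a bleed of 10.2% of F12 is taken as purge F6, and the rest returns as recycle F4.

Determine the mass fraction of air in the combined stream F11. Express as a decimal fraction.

0.628

air enters only via F14 and leaves only via the purge: 946×0.235 = 0.102×(air in F12), and the absorber passes all air, so air in F11 = air in F12 = 2179.5 kg/min.
acetone in F11: m_A = 946×0.765 + (1−0.102)·(1−0.511)·m_A, so m_A = 723.69/0.5609 = 1290.3 kg/min.
F11 = 1290.3 + 2179.5 = 3469.8 kg/min.
air fraction in F11 = 2179.5/3469.8 = 0.628.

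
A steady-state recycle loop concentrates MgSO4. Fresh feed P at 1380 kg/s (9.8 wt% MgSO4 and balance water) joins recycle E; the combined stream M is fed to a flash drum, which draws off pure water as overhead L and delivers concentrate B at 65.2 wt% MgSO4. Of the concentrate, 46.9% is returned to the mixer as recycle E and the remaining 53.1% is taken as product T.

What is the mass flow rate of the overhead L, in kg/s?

Overall MgSO4 balance (none leaves overhead): MgSO4 in fresh feed = MgSO4 in product, i.e. 1380×0.098 = (1−0.469)·B·0.652.
B = 135.24/(0.652×0.531) = 390.63 kg/s.
Recycle E = 0.469×390.63 = 183.2 kg/s.
Combined feed M = 1380 + 183.2 = 1563.2 kg/s.
Overhead L = M − B = 1563.2 − 390.63 = 1172.6 kg/s.

1173 kg/s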